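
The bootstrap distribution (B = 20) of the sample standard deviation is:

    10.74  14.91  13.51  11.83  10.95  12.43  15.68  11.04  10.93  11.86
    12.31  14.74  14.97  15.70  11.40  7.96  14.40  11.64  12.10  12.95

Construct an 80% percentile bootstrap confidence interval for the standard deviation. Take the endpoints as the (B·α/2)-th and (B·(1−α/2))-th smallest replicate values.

Sorted replicates: 7.96, 10.74, 10.93, 10.95, 11.04, 11.40, 11.64, 11.83, 11.86, 12.10, 12.31, 12.43, 12.95, 13.51, 14.40, 14.74, 14.91, 14.97, 15.68, 15.70
α = 0.20; lower rank = 20 × 0.100 = 2; upper rank = 20 × 0.900 = 18.
The 2nd smallest replicate is 10.74; the 18th is 14.97.

(10.74, 14.97)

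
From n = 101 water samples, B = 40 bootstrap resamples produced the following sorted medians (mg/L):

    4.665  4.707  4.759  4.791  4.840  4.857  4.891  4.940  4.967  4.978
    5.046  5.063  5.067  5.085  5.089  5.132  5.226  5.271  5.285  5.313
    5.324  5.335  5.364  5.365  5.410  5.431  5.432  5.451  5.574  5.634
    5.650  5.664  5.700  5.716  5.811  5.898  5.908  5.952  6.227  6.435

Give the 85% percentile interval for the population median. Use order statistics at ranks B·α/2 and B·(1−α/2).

α = 0.15; lower rank = 40 × 0.075 = 3; upper rank = 40 × 0.925 = 37.
The 3rd smallest replicate is 4.759; the 37th is 5.908.

(4.759, 5.908)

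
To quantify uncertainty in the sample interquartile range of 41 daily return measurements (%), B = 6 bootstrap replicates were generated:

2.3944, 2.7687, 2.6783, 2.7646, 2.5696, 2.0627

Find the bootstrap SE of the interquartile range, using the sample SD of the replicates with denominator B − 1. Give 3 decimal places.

Bootstrap SE is the standard deviation of the 6 replicate interquartile ranges.
Mean of replicates: (2.3944 + 2.7687 + 2.6783 + 2.7646 + 2.5696 + 2.0627) / 6 = 15.23830 / 6 = 2.53972
Sum of squared deviations: (−0.14532)² + (+0.22898)² + (+0.13858)² + (+0.22488)² + (+0.02988)² + (−0.47702)² = 0.37177
Variance = 0.37177 / 5 = 0.07435
SE* = √0.07435

SE* = 0.273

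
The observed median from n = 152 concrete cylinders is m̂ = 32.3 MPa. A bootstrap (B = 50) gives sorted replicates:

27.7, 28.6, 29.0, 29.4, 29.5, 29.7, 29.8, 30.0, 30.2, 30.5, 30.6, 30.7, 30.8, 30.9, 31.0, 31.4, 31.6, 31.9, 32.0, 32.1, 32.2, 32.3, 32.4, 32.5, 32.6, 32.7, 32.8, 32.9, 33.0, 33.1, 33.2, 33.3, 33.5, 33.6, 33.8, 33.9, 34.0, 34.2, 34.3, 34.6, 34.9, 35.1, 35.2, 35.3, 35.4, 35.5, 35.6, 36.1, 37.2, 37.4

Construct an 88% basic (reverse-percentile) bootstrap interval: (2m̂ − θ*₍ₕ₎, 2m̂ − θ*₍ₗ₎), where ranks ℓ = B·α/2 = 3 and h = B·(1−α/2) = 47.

Percentile endpoints at ranks 3 and 47: θ*₍3₎ = 29.0, θ*₍47₎ = 35.6.
Basic interval reflects these around m̂:
  lower = 2 × 32.3 − 35.6 = 29.0
  upper = 2 × 32.3 − 29.0 = 35.6

(29.0, 35.6)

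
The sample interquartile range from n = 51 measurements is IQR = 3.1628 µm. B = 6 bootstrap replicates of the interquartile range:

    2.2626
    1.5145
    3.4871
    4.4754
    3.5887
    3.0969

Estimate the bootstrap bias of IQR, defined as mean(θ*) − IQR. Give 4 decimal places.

mean(θ*) = (2.2626 + 1.5145 + 3.4871 + 4.4754 + 3.5887 + 3.0969) / 6 = 3.07087
bias = 3.07087 − 3.1628

bias = −0.0919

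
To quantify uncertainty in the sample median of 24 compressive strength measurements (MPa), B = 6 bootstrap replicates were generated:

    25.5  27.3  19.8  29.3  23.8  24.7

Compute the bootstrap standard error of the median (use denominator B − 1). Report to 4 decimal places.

Bootstrap SE is the standard deviation of the 6 replicate medians.
Mean of replicates: (25.5 + 27.3 + 19.8 + 29.3 + 23.8 + 24.7) / 6 = 150.40000 / 6 = 25.06667
Sum of squared deviations: (+0.43333)² + (+2.23333)² + (−5.26667)² + (+4.23333)² + (−1.26667)² + (−0.36667)² = 52.57333
Variance = 52.57333 / 5 = 10.51467
SE* = √10.51467

SE* = 3.2426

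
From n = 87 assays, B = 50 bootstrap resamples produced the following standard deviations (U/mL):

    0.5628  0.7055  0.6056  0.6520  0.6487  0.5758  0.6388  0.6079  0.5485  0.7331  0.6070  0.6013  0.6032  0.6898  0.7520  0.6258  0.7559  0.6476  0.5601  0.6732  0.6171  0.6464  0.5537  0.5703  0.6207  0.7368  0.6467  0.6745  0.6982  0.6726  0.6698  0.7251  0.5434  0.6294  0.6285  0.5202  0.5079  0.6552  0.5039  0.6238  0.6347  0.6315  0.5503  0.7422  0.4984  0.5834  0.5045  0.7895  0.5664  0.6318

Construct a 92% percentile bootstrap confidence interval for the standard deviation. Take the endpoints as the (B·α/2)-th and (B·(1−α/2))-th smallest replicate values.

Sorted replicates: 0.4984, 0.5039, 0.5045, 0.5079, 0.5202, 0.5434, 0.5485, 0.5503, 0.5537, 0.5601, 0.5628, 0.5664, 0.5703, 0.5758, 0.5834, 0.6013, 0.6032, 0.6056, 0.6070, 0.6079, 0.6171, 0.6207, 0.6238, 0.6258, 0.6285, 0.6294, 0.6315, 0.6318, 0.6347, 0.6388, 0.6464, 0.6467, 0.6476, 0.6487, 0.6520, 0.6552, 0.6698, 0.6726, 0.6732, 0.6745, 0.6898, 0.6982, 0.7055, 0.7251, 0.7331, 0.7368, 0.7422, 0.7520, 0.7559, 0.7895
α = 0.08; lower rank = 50 × 0.040 = 2; upper rank = 50 × 0.960 = 48.
The 2nd smallest replicate is 0.5039; the 48th is 0.7520.

(0.5039, 0.7520)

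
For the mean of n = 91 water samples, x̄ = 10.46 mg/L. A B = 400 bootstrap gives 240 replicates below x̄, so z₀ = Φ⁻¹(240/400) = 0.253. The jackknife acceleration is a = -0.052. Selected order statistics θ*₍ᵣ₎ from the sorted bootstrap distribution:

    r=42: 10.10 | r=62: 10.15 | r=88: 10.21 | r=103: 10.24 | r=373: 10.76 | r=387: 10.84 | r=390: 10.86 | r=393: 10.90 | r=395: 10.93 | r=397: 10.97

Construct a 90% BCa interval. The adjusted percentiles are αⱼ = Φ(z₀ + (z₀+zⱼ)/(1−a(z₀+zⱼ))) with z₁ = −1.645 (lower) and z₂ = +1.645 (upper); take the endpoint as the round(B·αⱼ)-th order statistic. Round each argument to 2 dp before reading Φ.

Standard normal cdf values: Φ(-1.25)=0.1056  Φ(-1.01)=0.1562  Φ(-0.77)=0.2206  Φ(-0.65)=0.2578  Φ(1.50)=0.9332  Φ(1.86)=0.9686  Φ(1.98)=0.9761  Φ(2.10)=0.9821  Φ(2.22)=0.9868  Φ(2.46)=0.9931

(10.10, 10.86)

Lower: z₀ + z₁ = 0.253 + (-1.645) = -1.392; 1 − a(z₀+z₁) = 1 − (-0.052)(-1.392) = 0.9276; argument = 0.253 + (-1.392)/0.9276 = -1.2476 → -1.25.
α₁ = Φ(-1.25) = 0.1056; rank = round(400 × 0.1056) = 42; θ*₍42₎ = 10.10.
Upper: z₀ + z₂ = 1.898; 1 − a(z₀+z₂) = 1.0987; argument = 1.9805 → 1.98; α₂ = 0.9761; rank = 390; θ*₍390₎ = 10.86.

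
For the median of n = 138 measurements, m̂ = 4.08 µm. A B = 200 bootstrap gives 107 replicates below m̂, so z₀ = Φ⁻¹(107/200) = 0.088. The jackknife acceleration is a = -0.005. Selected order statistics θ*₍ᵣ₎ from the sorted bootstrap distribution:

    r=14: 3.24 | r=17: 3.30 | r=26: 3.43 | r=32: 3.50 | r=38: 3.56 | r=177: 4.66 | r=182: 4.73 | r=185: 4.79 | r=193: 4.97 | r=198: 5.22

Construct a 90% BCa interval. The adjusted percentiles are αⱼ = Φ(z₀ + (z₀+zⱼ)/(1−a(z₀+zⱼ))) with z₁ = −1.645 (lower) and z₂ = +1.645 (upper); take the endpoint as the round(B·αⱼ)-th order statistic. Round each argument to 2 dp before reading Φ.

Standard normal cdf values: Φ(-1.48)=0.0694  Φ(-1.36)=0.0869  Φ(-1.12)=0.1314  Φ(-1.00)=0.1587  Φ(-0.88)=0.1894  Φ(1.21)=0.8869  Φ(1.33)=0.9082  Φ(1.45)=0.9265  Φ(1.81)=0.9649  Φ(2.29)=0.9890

(3.24, 4.97)

Lower: z₀ + z₁ = 0.088 + (-1.645) = -1.557; 1 − a(z₀+z₁) = 1 − (-0.005)(-1.557) = 0.9922; argument = 0.088 + (-1.557)/0.9922 = -1.4812 → -1.48.
α₁ = Φ(-1.48) = 0.0694; rank = round(200 × 0.0694) = 14; θ*₍14₎ = 3.24.
Upper: z₀ + z₂ = 1.733; 1 − a(z₀+z₂) = 1.0087; argument = 1.8061 → 1.81; α₂ = 0.9649; rank = 193; θ*₍193₎ = 4.97.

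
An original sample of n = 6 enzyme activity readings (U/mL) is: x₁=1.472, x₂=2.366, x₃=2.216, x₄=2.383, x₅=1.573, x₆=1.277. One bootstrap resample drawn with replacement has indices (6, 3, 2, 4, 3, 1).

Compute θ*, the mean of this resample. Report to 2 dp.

θ* = 1.99

Resample values: 1.277, 2.216, 2.366, 2.383, 2.216, 1.472.
Mean = (1.277 + 2.216 + 2.366 + 2.383 + 2.216 + 1.472) / 6 = 11.9300 / 6 = 1.99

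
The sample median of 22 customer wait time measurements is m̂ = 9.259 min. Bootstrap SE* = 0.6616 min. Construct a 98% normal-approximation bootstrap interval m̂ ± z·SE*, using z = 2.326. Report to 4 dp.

(7.7201, 10.7979)

Margin = 2.326 × 0.6616 = 1.53888
Interval: 9.259 ± 1.53888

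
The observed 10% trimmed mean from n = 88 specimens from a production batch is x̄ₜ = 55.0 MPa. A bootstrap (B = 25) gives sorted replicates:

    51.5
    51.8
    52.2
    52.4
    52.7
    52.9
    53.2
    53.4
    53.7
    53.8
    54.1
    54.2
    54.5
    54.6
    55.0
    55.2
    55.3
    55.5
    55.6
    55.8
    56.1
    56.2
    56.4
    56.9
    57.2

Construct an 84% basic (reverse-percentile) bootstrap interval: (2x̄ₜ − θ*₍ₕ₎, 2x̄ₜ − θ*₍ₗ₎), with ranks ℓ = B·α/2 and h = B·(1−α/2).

(53.6, 58.2)

Percentile endpoints at ranks 2 and 23: θ*₍2₎ = 51.8, θ*₍23₎ = 56.4.
Basic interval reflects these around x̄ₜ:
  lower = 2 × 55.0 − 56.4 = 53.6
  upper = 2 × 55.0 − 51.8 = 58.2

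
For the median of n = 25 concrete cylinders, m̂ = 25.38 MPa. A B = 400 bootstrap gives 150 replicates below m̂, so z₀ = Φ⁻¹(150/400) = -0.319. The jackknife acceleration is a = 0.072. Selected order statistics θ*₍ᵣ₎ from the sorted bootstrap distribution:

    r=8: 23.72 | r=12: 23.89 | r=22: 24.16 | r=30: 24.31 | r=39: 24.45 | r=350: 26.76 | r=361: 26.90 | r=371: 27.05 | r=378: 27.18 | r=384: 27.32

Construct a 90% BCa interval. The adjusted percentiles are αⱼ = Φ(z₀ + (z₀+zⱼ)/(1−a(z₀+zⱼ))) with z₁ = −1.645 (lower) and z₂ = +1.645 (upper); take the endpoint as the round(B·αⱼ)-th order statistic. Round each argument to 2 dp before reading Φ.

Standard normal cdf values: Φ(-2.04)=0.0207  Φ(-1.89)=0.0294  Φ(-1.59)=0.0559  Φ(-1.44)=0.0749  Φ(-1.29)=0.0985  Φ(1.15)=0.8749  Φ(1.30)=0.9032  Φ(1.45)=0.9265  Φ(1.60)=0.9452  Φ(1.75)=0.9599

Lower: z₀ + z₁ = -0.319 + (-1.645) = -1.964; 1 − a(z₀+z₁) = 1 − (0.072)(-1.964) = 1.1414; argument = -0.319 + (-1.964)/1.1414 = -2.0397 → -2.04.
α₁ = Φ(-2.04) = 0.0207; rank = round(400 × 0.0207) = 8; θ*₍8₎ = 23.72.
Upper: z₀ + z₂ = 1.326; 1 − a(z₀+z₂) = 0.9045; argument = 1.1470 → 1.15; α₂ = 0.8749; rank = 350; θ*₍350₎ = 26.76.

(23.72, 26.76)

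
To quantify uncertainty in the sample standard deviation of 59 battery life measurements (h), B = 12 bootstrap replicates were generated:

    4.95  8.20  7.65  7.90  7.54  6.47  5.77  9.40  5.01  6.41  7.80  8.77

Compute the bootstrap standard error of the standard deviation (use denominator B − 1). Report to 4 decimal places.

Bootstrap SE is the standard deviation of the 12 replicate standard deviations.
Mean of replicates: (4.95 + 8.20 + 7.65 + 7.90 + 7.54 + 6.47 + 5.77 + 9.40 + 5.01 + 6.41 + 7.80 + 8.77) / 12 = 85.87000 / 12 = 7.15583
Sum of squared deviations: (−2.20583)² + (+1.04417)² + (+0.49417)² + (+0.74417)² + (+0.38417)² + (−0.68583)² + (−1.38583)² + (+2.24417)² + (−2.14583)² + (−0.74583)² + (+0.64417)² + (+1.61417)² = 22.51009
Variance = 22.51009 / 11 = 2.04637
SE* = √2.04637

SE* = 1.4305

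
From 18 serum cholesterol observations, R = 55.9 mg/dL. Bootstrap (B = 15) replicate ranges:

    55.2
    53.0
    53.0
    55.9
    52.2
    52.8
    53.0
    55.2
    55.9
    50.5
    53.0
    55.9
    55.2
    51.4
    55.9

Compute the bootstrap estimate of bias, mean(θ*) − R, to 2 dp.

bias = −2.03

mean(θ*) = (55.2 + 53.0 + 53.0 + 55.9 + 52.2 + 52.8 + 53.0 + 55.2 + 55.9 + 50.5 + 53.0 + 55.9 + 55.2 + 51.4 + 55.9) / 15 = 53.873
bias = 53.873 − 55.9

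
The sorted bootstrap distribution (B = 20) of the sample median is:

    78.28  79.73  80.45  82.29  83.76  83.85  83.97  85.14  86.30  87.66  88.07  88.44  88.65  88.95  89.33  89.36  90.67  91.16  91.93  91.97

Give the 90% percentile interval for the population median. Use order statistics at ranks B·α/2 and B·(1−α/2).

(78.28, 91.93)

α = 0.10; lower rank = 20 × 0.050 = 1; upper rank = 20 × 0.950 = 19.
The 1st smallest replicate is 78.28; the 19th is 91.93.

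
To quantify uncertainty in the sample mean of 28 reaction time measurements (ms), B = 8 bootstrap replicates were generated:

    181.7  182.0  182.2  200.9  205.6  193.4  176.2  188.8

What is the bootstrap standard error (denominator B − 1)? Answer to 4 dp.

Bootstrap SE is the standard deviation of the 8 replicate means.
Mean of replicates: (181.7 + 182.0 + 182.2 + 200.9 + 205.6 + 193.4 + 176.2 + 188.8) / 8 = 1510.80000 / 8 = 188.85000
Sum of squared deviations: (−7.15000)² + (−6.85000)² + (−6.65000)² + (+12.05000)² + (+16.75000)² + (+4.55000)² + (−12.65000)² + (−0.05000)² = 748.76000
Variance = 748.76000 / 7 = 106.96571
SE* = √106.96571

SE* = 10.3424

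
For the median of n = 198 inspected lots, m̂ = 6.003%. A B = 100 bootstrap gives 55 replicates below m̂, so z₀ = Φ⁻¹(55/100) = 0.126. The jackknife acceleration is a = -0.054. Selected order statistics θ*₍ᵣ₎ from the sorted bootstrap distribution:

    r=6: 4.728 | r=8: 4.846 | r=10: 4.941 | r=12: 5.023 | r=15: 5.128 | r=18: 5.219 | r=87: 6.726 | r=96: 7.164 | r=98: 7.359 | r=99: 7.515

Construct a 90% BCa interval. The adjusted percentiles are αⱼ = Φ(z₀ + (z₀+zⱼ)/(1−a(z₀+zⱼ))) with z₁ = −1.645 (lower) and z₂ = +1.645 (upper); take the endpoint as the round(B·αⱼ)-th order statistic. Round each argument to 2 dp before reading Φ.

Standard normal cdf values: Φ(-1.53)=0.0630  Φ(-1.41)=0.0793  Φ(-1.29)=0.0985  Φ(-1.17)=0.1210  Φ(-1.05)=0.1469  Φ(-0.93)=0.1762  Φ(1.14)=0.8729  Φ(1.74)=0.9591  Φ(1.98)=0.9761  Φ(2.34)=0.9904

(4.728, 7.164)

Lower: z₀ + z₁ = 0.126 + (-1.645) = -1.519; 1 − a(z₀+z₁) = 1 − (-0.054)(-1.519) = 0.9180; argument = 0.126 + (-1.519)/0.9180 = -1.5287 → -1.53.
α₁ = Φ(-1.53) = 0.0630; rank = round(100 × 0.0630) = 6; θ*₍6₎ = 4.728.
Upper: z₀ + z₂ = 1.771; 1 − a(z₀+z₂) = 1.0956; argument = 1.7424 → 1.74; α₂ = 0.9591; rank = 96; θ*₍96₎ = 7.164.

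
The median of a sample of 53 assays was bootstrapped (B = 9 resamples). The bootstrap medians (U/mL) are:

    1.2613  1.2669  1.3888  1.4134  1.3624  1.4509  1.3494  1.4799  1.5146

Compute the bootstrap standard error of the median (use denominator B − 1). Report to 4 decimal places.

SE* = 0.0880

Bootstrap SE is the standard deviation of the 9 replicate medians.
Mean of replicates: (1.2613 + 1.2669 + 1.3888 + 1.4134 + 1.3624 + 1.4509 + 1.3494 + 1.4799 + 1.5146) / 9 = 12.48760 / 9 = 1.38751
Sum of squared deviations: (−0.12621)² + (−0.12061)² + (+0.00129)² + (+0.02589)² + (−0.02511)² + (+0.06339)² + (−0.03811)² + (+0.09239)² + (+0.12709)² = 0.06194
Variance = 0.06194 / 8 = 0.00774
SE* = √0.00774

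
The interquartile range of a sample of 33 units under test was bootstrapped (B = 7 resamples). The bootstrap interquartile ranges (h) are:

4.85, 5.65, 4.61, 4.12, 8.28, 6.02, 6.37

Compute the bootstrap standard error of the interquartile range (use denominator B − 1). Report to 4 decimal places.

Bootstrap SE is the standard deviation of the 7 replicate interquartile ranges.
Mean of replicates: (4.85 + 5.65 + 4.61 + 4.12 + 8.28 + 6.02 + 6.37) / 7 = 39.90000 / 7 = 5.70000
Sum of squared deviations: (−0.85000)² + (−0.05000)² + (−1.09000)² + (−1.58000)² + (+2.58000)² + (+0.32000)² + (+0.67000)² = 11.61720
Variance = 11.61720 / 6 = 1.93620
SE* = √1.93620

SE* = 1.3915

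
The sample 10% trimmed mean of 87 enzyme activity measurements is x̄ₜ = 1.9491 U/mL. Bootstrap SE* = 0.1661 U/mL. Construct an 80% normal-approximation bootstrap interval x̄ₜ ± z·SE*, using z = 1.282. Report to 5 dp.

(1.73616, 2.16204)

Margin = 1.282 × 0.1661 = 0.212940
Interval: 1.9491 ± 0.212940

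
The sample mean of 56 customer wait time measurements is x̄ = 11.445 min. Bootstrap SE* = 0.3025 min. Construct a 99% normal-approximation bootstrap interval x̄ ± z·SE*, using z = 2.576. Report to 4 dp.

(10.6658, 12.2242)

Margin = 2.576 × 0.3025 = 0.77924
Interval: 11.445 ± 0.77924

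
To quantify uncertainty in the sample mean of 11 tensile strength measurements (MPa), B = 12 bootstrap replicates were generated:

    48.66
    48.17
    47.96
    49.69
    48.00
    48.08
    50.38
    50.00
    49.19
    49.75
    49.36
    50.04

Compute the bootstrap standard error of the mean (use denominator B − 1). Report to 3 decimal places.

SE* = 0.894

Bootstrap SE is the standard deviation of the 12 replicate means.
Mean of replicates: (48.66 + 48.17 + 47.96 + 49.69 + 48.00 + 48.08 + 50.38 + 50.00 + 49.19 + 49.75 + 49.36 + 50.04) / 12 = 589.2800 / 12 = 49.1067
Sum of squared deviations: (−0.4467)² + (−0.9367)² + (−1.1467)² + (+0.5833)² + (−1.1067)² + (−1.0267)² + (+1.2733)² + (+0.8933)² + (+0.0833)² + (+0.6433)² + (+0.2533)² + (+0.9333)² = 8.7863
Variance = 8.7863 / 11 = 0.7988
SE* = √0.7988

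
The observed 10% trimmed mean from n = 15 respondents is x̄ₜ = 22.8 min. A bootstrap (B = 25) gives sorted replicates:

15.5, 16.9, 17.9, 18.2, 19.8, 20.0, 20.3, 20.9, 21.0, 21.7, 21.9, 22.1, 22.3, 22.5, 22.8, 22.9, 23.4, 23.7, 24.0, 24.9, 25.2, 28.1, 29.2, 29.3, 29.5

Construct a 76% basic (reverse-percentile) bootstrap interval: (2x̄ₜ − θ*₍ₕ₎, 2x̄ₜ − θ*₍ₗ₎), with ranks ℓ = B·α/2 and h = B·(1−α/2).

(17.5, 27.7)

Percentile endpoints at ranks 3 and 22: θ*₍3₎ = 17.9, θ*₍22₎ = 28.1.
Basic interval reflects these around x̄ₜ:
  lower = 2 × 22.8 − 28.1 = 17.5
  upper = 2 × 22.8 − 17.9 = 27.7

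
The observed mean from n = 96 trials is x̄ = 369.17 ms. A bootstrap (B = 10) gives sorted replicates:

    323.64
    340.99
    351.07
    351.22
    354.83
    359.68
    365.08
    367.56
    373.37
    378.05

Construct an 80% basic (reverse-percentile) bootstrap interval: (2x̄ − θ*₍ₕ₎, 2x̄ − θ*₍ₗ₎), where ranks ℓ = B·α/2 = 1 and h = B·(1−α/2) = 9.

Percentile endpoints at ranks 1 and 9: θ*₍1₎ = 323.64, θ*₍9₎ = 373.37.
Basic interval reflects these around x̄:
  lower = 2 × 369.17 − 373.37 = 364.97
  upper = 2 × 369.17 − 323.64 = 414.70

(364.97, 414.70)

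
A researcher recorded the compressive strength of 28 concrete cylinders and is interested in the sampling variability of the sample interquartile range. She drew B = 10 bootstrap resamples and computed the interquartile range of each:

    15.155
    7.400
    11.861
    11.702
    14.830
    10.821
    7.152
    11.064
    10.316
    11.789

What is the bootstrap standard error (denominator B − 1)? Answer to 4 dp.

SE* = 2.6167

Bootstrap SE is the standard deviation of the 10 replicate interquartile ranges.
Mean of replicates: (15.155 + 7.400 + 11.861 + 11.702 + 14.830 + 10.821 + 7.152 + 11.064 + 10.316 + 11.789) / 10 = 112.09000 / 10 = 11.20900
Sum of squared deviations: (+3.94600)² + (−3.80900)² + (+0.65200)² + (+0.49300)² + (+3.62100)² + (−0.38800)² + (−4.05700)² + (−0.14500)² + (−0.89300)² + (+0.58000)² = 61.62386
Variance = 61.62386 / 9 = 6.84710
SE* = √6.84710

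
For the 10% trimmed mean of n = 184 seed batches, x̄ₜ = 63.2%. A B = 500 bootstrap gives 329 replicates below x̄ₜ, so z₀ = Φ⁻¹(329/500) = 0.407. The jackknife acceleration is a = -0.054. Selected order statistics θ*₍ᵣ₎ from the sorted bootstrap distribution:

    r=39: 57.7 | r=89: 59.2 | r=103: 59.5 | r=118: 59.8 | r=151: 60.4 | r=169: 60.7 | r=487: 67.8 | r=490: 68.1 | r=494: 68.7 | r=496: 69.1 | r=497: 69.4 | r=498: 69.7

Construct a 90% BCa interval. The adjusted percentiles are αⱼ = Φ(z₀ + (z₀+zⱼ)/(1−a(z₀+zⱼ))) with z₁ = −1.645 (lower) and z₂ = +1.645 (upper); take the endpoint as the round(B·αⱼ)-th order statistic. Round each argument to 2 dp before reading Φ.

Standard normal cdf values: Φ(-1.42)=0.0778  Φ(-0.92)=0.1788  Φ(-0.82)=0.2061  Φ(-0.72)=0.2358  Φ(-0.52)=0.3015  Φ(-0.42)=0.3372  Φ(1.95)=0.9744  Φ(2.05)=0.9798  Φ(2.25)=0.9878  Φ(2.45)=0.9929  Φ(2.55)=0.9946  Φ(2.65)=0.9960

Lower: z₀ + z₁ = 0.407 + (-1.645) = -1.238; 1 − a(z₀+z₁) = 1 − (-0.054)(-1.238) = 0.9331; argument = 0.407 + (-1.238)/0.9331 = -0.9197 → -0.92.
α₁ = Φ(-0.92) = 0.1788; rank = round(500 × 0.1788) = 89; θ*₍89₎ = 59.2.
Upper: z₀ + z₂ = 2.052; 1 − a(z₀+z₂) = 1.1108; argument = 2.2543 → 2.25; α₂ = 0.9878; rank = 494; θ*₍494₎ = 68.7.

(59.2, 68.7)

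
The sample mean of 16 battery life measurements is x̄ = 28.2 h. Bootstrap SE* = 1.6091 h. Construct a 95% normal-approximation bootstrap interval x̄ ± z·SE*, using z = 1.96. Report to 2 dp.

(25.05, 31.35)

Margin = 1.96 × 1.6091 = 3.154
Interval: 28.2 ± 3.154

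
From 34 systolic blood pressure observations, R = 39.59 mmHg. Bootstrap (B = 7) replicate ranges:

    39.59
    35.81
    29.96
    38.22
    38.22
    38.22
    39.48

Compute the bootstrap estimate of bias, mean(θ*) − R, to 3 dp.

mean(θ*) = (39.59 + 35.81 + 29.96 + 38.22 + 38.22 + 38.22 + 39.48) / 7 = 37.0714
bias = 37.0714 − 39.59

bias = −2.519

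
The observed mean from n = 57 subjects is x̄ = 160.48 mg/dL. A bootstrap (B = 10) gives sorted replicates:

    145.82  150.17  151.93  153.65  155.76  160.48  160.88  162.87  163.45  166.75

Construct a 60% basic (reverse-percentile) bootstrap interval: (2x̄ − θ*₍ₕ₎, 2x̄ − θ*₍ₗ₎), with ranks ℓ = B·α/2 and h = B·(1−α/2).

(158.09, 170.79)

Percentile endpoints at ranks 2 and 8: θ*₍2₎ = 150.17, θ*₍8₎ = 162.87.
Basic interval reflects these around x̄:
  lower = 2 × 160.48 − 162.87 = 158.09
  upper = 2 × 160.48 − 150.17 = 170.79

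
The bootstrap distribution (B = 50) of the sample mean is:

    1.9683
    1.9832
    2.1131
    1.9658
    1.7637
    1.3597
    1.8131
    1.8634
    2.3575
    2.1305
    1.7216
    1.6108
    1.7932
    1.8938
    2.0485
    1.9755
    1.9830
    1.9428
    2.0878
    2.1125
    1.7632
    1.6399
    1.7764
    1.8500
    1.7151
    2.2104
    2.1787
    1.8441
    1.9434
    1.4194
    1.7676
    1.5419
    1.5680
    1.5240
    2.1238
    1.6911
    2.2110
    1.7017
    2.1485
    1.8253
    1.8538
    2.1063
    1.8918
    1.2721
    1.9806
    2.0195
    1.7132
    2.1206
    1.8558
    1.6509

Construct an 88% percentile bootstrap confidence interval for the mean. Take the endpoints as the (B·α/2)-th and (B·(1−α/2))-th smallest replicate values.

(1.4194, 2.1787)

Sorted replicates: 1.2721, 1.3597, 1.4194, 1.5240, 1.5419, 1.5680, 1.6108, 1.6399, 1.6509, 1.6911, 1.7017, 1.7132, 1.7151, 1.7216, 1.7632, 1.7637, 1.7676, 1.7764, 1.7932, 1.8131, 1.8253, 1.8441, 1.8500, 1.8538, 1.8558, 1.8634, 1.8918, 1.8938, 1.9428, 1.9434, 1.9658, 1.9683, 1.9755, 1.9806, 1.9830, 1.9832, 2.0195, 2.0485, 2.0878, 2.1063, 2.1125, 2.1131, 2.1206, 2.1238, 2.1305, 2.1485, 2.1787, 2.2104, 2.2110, 2.3575
α = 0.12; lower rank = 50 × 0.060 = 3; upper rank = 50 × 0.940 = 47.
The 3rd smallest replicate is 1.4194; the 47th is 2.1787.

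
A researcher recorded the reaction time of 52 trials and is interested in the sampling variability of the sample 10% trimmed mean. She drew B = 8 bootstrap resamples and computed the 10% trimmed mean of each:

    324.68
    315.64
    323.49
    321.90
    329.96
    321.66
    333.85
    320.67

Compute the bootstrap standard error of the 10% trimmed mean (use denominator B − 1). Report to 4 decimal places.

Bootstrap SE is the standard deviation of the 8 replicate 10% trimmed means.
Mean of replicates: (324.68 + 315.64 + 323.49 + 321.90 + 329.96 + 321.66 + 333.85 + 320.67) / 8 = 2591.85000 / 8 = 323.98125
Sum of squared deviations: (+0.69875)² + (−8.34125)² + (−0.49125)² + (−2.08125)² + (+5.97875)² + (−2.32125)² + (+9.86875)² + (−3.31125)² = 224.12789
Variance = 224.12789 / 7 = 32.01827
SE* = √32.01827

SE* = 5.6585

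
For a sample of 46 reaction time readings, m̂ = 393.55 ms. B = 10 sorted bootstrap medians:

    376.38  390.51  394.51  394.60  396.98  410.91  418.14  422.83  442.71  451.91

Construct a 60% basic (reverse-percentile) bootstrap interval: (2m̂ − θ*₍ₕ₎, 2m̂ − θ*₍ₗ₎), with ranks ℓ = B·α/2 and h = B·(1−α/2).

(364.27, 396.59)

Percentile endpoints at ranks 2 and 8: θ*₍2₎ = 390.51, θ*₍8₎ = 422.83.
Basic interval reflects these around m̂:
  lower = 2 × 393.55 − 422.83 = 364.27
  upper = 2 × 393.55 − 390.51 = 396.59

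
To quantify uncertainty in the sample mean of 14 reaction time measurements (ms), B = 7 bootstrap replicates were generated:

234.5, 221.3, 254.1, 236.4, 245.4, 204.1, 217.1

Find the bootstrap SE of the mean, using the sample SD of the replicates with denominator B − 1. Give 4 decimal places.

SE* = 17.2766

Bootstrap SE is the standard deviation of the 7 replicate means.
Mean of replicates: (234.5 + 221.3 + 254.1 + 236.4 + 245.4 + 204.1 + 217.1) / 7 = 1612.90000 / 7 = 230.41429
Sum of squared deviations: (+4.08571)² + (−9.11429)² + (+23.68571)² + (+5.98571)² + (+14.98571)² + (−26.31429)² + (−13.31429)² = 1790.88857
Variance = 1790.88857 / 6 = 298.48143
SE* = √298.48143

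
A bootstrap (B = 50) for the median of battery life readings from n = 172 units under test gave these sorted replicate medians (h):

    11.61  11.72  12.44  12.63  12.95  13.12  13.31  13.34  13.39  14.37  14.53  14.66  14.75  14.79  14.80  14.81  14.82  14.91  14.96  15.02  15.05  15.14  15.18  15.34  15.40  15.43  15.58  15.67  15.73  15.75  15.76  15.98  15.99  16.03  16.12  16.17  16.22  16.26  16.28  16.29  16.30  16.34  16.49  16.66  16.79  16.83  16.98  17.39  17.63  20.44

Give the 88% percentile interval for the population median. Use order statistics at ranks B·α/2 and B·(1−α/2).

(12.44, 16.98)

α = 0.12; lower rank = 50 × 0.060 = 3; upper rank = 50 × 0.940 = 47.
The 3rd smallest replicate is 12.44; the 47th is 16.98.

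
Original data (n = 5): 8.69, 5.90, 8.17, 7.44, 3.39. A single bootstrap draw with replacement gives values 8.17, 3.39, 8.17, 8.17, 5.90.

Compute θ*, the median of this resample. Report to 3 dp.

θ* = 8.170

Sorted: 3.39, 5.90, 8.17, 8.17, 8.17
Median = middle value = 8.170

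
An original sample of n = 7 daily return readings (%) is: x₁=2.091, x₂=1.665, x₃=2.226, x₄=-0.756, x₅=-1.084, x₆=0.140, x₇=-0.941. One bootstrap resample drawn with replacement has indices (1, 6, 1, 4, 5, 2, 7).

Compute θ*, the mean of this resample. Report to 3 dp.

Resample values: 2.091, 0.140, 2.091, -0.756, -1.084, 1.665, -0.941.
Mean = (2.091 + 0.140 + 2.091 + (-0.756) + (-1.084) + 1.665 + (-0.941)) / 7 = 3.2060 / 7 = 0.458

θ* = 0.458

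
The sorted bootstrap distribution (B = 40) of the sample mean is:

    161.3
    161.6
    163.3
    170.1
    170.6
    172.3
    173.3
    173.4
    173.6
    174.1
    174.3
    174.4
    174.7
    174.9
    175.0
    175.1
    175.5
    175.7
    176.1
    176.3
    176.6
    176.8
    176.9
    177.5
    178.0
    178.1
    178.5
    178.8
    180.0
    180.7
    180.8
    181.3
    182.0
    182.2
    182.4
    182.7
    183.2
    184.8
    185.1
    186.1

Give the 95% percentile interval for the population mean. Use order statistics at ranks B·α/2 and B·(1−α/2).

(161.3, 185.1)

α = 0.05; lower rank = 40 × 0.025 = 1; upper rank = 40 × 0.975 = 39.
The 1st smallest replicate is 161.3; the 39th is 185.1.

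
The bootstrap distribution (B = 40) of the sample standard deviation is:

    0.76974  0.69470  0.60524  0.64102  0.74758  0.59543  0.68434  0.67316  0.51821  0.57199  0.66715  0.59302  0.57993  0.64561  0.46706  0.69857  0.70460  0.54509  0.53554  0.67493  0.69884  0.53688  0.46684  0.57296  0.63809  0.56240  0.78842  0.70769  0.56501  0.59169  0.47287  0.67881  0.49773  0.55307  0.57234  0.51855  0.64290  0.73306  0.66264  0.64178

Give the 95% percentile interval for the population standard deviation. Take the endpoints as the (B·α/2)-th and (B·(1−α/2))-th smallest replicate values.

Sorted replicates: 0.46684, 0.46706, 0.47287, 0.49773, 0.51821, 0.51855, 0.53554, 0.53688, 0.54509, 0.55307, 0.56240, 0.56501, 0.57199, 0.57234, 0.57296, 0.57993, 0.59169, 0.59302, 0.59543, 0.60524, 0.63809, 0.64102, 0.64178, 0.64290, 0.64561, 0.66264, 0.66715, 0.67316, 0.67493, 0.67881, 0.68434, 0.69470, 0.69857, 0.69884, 0.70460, 0.70769, 0.73306, 0.74758, 0.76974, 0.78842
α = 0.05; lower rank = 40 × 0.025 = 1; upper rank = 40 × 0.975 = 39.
The 1st smallest replicate is 0.46684; the 39th is 0.76974.

(0.46684, 0.76974)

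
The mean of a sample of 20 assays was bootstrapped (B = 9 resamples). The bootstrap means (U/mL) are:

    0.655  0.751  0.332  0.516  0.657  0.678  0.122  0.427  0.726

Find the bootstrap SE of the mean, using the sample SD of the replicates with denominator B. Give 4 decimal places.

Bootstrap SE is the standard deviation of the 9 replicate means.
Mean of replicates: (0.655 + 0.751 + 0.332 + 0.516 + 0.657 + 0.678 + 0.122 + 0.427 + 0.726) / 9 = 4.86400 / 9 = 0.54044
Sum of squared deviations: (+0.11456)² + (+0.21056)² + (−0.20844)² + (−0.02444)² + (+0.11656)² + (+0.13756)² + (−0.41844)² + (−0.11344)² + (+0.18556)² = 0.35641
Variance = 0.35641 / 9 = 0.03960
SE* = √0.03960

SE* = 0.1990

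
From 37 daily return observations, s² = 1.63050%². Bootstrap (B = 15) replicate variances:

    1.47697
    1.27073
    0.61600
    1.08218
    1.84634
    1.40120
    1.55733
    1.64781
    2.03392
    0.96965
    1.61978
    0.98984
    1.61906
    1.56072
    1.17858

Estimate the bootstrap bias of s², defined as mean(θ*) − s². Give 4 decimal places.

bias = −0.2392

mean(θ*) = (1.47697 + 1.27073 + 0.61600 + 1.08218 + 1.84634 + 1.40120 + 1.55733 + 1.64781 + 2.03392 + 0.96965 + 1.61978 + 0.98984 + 1.61906 + 1.56072 + 1.17858) / 15 = 1.39134
bias = 1.39134 − 1.63050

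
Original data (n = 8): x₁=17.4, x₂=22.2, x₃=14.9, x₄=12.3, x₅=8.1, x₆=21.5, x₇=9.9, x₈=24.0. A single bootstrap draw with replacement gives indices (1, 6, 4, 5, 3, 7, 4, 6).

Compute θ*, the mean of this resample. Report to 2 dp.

Resample values: 17.4, 21.5, 12.3, 8.1, 14.9, 9.9, 12.3, 21.5.
Mean = (17.4 + 21.5 + 12.3 + 8.1 + 14.9 + 9.9 + 12.3 + 21.5) / 8 = 117.90 / 8 = 14.74

θ* = 14.74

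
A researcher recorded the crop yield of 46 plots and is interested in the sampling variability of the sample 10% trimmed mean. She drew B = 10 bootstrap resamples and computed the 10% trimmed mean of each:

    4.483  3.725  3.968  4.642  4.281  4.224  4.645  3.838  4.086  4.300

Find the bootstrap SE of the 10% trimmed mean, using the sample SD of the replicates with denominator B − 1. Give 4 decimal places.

SE* = 0.3181

Bootstrap SE is the standard deviation of the 10 replicate 10% trimmed means.
Mean of replicates: (4.483 + 3.725 + 3.968 + 4.642 + 4.281 + 4.224 + 4.645 + 3.838 + 4.086 + 4.300) / 10 = 42.19200 / 10 = 4.21920
Sum of squared deviations: (+0.26380)² + (−0.49420)² + (−0.25120)² + (+0.42280)² + (+0.06180)² + (+0.00480)² + (+0.42580)² + (−0.38120)² + (−0.13320)² + (+0.08080)² = 0.91042
Variance = 0.91042 / 9 = 0.10116
SE* = √0.10116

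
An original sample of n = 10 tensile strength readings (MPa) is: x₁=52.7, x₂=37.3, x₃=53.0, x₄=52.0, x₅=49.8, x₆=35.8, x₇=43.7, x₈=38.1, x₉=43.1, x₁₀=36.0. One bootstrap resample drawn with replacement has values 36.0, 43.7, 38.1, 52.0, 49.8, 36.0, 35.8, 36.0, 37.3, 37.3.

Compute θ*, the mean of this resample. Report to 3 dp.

Mean = (36.0 + 43.7 + 38.1 + 52.0 + 49.8 + 36.0 + 35.8 + 36.0 + 37.3 + 37.3) / 10 = 402.00 / 10 = 40.200

θ* = 40.200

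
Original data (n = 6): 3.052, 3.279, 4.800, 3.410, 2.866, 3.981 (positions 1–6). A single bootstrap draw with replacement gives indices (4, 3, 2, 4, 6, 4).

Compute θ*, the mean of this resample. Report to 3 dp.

Resample values: 3.410, 4.800, 3.279, 3.410, 3.981, 3.410.
Mean = (3.410 + 4.800 + 3.279 + 3.410 + 3.981 + 3.410) / 6 = 22.2900 / 6 = 3.715

θ* = 3.715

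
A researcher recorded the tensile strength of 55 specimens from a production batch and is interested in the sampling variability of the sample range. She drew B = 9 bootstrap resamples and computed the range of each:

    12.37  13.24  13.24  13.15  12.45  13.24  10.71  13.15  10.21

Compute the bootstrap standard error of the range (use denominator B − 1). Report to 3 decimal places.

Bootstrap SE is the standard deviation of the 9 replicate ranges.
Mean of replicates: (12.37 + 13.24 + 13.24 + 13.15 + 12.45 + 13.24 + 10.71 + 13.15 + 10.21) / 9 = 111.7600 / 9 = 12.4178
Sum of squared deviations: (−0.0478)² + (+0.8222)² + (+0.8222)² + (+0.7322)² + (+0.0322)² + (+0.8222)² + (−1.7078)² + (+0.7322)² + (−2.2078)² = 10.8946
Variance = 10.8946 / 8 = 1.3618
SE* = √1.3618

SE* = 1.167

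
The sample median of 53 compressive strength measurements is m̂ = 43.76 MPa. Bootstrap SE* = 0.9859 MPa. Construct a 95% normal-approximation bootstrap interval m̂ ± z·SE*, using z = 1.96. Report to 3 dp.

(41.828, 45.692)

Margin = 1.96 × 0.9859 = 1.9324
Interval: 43.76 ± 1.9324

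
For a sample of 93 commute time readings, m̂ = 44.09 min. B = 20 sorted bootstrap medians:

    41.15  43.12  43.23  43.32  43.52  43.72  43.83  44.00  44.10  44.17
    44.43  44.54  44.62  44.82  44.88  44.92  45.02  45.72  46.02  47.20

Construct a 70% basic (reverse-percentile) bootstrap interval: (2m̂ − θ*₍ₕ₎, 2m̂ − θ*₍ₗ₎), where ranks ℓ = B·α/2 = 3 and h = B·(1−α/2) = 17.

(43.16, 44.95)

Percentile endpoints at ranks 3 and 17: θ*₍3₎ = 43.23, θ*₍17₎ = 45.02.
Basic interval reflects these around m̂:
  lower = 2 × 44.09 − 45.02 = 43.16
  upper = 2 × 44.09 − 43.23 = 44.95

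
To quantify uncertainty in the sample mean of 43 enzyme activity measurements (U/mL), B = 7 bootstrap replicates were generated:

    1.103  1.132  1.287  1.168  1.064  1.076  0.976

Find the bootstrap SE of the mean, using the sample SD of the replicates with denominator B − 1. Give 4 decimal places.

Bootstrap SE is the standard deviation of the 7 replicate means.
Mean of replicates: (1.103 + 1.132 + 1.287 + 1.168 + 1.064 + 1.076 + 0.976) / 7 = 7.806000 / 7 = 1.115143
Sum of squared deviations: (−0.012143)² + (+0.016857)² + (+0.171857)² + (+0.052857)² + (−0.051143)² + (−0.039143)² + (−0.139143)² = 0.056269
Variance = 0.056269 / 6 = 0.009378
SE* = √0.009378

SE* = 0.0968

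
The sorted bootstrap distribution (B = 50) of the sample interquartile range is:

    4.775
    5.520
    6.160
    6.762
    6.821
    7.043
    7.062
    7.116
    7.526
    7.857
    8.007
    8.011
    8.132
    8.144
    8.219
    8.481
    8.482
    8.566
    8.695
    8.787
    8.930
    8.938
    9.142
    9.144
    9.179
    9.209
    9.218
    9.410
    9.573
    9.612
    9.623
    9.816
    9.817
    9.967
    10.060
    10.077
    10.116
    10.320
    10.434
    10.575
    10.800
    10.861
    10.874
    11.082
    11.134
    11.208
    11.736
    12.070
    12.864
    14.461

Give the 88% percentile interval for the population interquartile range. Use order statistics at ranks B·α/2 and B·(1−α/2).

(6.160, 11.736)

α = 0.12; lower rank = 50 × 0.060 = 3; upper rank = 50 × 0.940 = 47.
The 3rd smallest replicate is 6.160; the 47th is 11.736.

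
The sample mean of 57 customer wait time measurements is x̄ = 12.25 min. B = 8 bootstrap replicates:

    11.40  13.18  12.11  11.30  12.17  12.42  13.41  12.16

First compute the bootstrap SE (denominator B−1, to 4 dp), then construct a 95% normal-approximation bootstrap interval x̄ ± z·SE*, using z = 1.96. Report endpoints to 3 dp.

(10.788, 13.712)

Mean of replicates = 12.2688; sum of squared deviations = 3.8957; SE* = √(3.8957/7) = 0.7460
Margin = 1.96 × 0.7460 = 1.4622
Interval: 12.25 ± 1.4622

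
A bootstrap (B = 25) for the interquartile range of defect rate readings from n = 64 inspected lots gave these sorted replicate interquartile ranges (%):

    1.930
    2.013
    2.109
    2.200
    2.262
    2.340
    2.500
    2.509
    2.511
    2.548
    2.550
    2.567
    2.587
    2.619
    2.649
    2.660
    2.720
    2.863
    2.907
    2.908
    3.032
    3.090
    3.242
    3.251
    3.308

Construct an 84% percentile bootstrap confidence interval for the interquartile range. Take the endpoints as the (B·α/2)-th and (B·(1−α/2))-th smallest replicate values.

(2.013, 3.242)

α = 0.16; lower rank = 25 × 0.080 = 2; upper rank = 25 × 0.920 = 23.
The 2nd smallest replicate is 2.013; the 23rd is 3.242.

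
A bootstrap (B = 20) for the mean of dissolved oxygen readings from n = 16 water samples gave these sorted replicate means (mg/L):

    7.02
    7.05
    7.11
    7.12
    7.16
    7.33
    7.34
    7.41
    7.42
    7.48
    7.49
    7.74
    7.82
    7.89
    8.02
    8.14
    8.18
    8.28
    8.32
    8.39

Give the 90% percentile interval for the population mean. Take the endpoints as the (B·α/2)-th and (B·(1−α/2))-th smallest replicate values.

(7.02, 8.32)

α = 0.10; lower rank = 20 × 0.050 = 1; upper rank = 20 × 0.950 = 19.
The 1st smallest replicate is 7.02; the 19th is 8.32.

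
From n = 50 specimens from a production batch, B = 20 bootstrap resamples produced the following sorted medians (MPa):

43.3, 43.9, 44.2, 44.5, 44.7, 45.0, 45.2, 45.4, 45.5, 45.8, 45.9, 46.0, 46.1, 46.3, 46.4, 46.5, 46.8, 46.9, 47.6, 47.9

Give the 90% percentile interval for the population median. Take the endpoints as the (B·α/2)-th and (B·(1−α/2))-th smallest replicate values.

α = 0.10; lower rank = 20 × 0.050 = 1; upper rank = 20 × 0.950 = 19.
The 1st smallest replicate is 43.3; the 19th is 47.6.

(43.3, 47.6)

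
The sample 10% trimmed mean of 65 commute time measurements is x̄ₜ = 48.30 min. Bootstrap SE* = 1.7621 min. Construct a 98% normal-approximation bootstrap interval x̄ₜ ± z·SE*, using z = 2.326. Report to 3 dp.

(44.201, 52.399)

Margin = 2.326 × 1.7621 = 4.0986
Interval: 48.30 ± 4.0986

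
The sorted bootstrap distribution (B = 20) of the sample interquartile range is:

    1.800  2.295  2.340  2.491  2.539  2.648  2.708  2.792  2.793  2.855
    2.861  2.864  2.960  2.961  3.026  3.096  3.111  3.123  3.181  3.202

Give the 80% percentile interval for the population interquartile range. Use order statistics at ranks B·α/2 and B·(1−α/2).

α = 0.20; lower rank = 20 × 0.100 = 2; upper rank = 20 × 0.900 = 18.
The 2nd smallest replicate is 2.295; the 18th is 3.123.

(2.295, 3.123)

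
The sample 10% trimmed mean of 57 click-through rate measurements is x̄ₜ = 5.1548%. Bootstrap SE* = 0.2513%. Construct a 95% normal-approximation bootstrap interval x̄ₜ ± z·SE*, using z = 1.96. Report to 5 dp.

Margin = 1.96 × 0.2513 = 0.492548
Interval: 5.1548 ± 0.492548

(4.66225, 5.64735)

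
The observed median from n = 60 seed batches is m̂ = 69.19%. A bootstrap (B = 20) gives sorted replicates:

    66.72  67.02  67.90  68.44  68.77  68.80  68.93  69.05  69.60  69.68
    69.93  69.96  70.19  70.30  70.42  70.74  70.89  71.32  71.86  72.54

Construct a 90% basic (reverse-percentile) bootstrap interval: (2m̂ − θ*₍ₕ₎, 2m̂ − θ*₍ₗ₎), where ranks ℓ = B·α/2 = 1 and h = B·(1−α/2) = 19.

Percentile endpoints at ranks 1 and 19: θ*₍1₎ = 66.72, θ*₍19₎ = 71.86.
Basic interval reflects these around m̂:
  lower = 2 × 69.19 − 71.86 = 66.52
  upper = 2 × 69.19 − 66.72 = 71.66

(66.52, 71.66)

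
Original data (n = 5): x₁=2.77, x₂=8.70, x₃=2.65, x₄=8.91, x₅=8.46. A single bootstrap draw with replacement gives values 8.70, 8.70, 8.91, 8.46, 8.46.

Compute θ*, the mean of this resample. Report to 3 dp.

Mean = (8.70 + 8.70 + 8.91 + 8.46 + 8.46) / 5 = 43.230 / 5 = 8.646

θ* = 8.646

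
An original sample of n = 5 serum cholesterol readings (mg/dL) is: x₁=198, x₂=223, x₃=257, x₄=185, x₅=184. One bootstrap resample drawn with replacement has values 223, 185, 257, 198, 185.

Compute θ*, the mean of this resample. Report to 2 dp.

Mean = (223 + 185 + 257 + 198 + 185) / 5 = 1048.0 / 5 = 209.60

θ* = 209.60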